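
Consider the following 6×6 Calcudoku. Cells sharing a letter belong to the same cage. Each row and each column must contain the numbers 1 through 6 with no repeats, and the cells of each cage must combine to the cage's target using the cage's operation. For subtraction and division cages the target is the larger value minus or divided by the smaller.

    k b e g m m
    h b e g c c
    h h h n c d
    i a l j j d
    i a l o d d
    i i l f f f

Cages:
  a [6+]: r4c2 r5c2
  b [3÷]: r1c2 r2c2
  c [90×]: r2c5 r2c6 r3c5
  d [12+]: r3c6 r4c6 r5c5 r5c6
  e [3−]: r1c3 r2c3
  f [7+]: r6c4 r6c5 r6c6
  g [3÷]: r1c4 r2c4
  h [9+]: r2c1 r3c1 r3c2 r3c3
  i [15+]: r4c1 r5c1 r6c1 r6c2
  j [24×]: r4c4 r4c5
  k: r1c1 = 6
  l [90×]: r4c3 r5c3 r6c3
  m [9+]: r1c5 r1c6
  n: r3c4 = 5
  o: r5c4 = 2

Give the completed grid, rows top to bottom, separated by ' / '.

K is a freebie, which forces r1c1 = 6.
Cage n is a single given cell, leaving r3c4 = 5.
Cage o is given; hence r5c4 = 2.
The only place for 4 in row 2 is r2c3.
Cage e's pair has difference 3; hence r1c3 = 1.
1 is placed in row 1, which forces r1c4 = 3.
3 is placed in column 4; hence r2c4 = 1.
Column 4 already has 1; hence r6c4 = 4.
Row 1 already has 3, which forces r1c2 = 2.
Cage b needs two cells with quotient 3, leaving r2c2 = 6.
Column 4 now contains 4, so r4c4 = 6.
Cage j needs two cells with product 24, leaving r4c5 = 4.
Column 5 now contains 4, which forces r1c5 = 5.
Cage m needs two cells with sum 9, so r1c6 = 4.
Column 5 already has 5, which forces r2c5 = 3.
3 is placed in row 2; hence r2c6 = 5.
Cage c needs product 90, leaving r3c5 = 6.
Column 5 already has 6, so r5c5 = 1.
1 is placed in column 5, leaving r6c5 = 2.
2 is placed in row 6, so r6c6 = 1.
3 is placed in row 2, which forces r2c1 = 2.
The 4 cells of cage h must have sum 9, leaving r3c3 = 2.
Row 3 already has 2, so r3c6 = 3.
Column 1 already has 2, which forces r4c1 = 3.
The two cells of cage a must have sum 6, which forces r4c2 = 1.
Row 4 already has 3, so r4c3 = 5.
Column 6 now contains 3, which forces r4c6 = 2.
1 is placed in row 5, so r5c2 = 5.
Cage d needs sum 12; hence r5c6 = 6.
Column 1 already has 3, which forces r6c1 = 5.
Column 2 already has 5, so r6c2 = 3.
3 is placed in row 6, so r6c3 = 6.
Cage h needs sum 9; hence r3c1 = 1.
Column 2 already has 1, so r3c2 = 4.
Row 5 already has 5, so r5c1 = 4.
Row 5 now contains 6, which forces r5c3 = 3.

6 2 1 3 5 4 / 2 6 4 1 3 5 / 1 4 2 5 6 3 / 3 1 5 6 4 2 / 4 5 3 2 1 6 / 5 3 6 4 2 1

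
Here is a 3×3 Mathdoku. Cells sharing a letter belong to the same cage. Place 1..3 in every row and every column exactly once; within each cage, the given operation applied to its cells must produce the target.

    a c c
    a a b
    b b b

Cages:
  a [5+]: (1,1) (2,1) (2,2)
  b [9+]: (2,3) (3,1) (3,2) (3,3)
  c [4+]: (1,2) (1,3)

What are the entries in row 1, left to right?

Cage b needs sum 9, which forces (2,3) = 3.
The 3 cells of cage a must have sum 5, leaving (1,1) = 2.
Cage c needs two cells with sum 4; hence (1,2) = 3.
Column 3 already has 3; hence (1,3) = 1.
Row 2 now contains 3; hence (2,1) = 1.
The 3 cells of cage a must have sum 5, leaving (2,2) = 2.
Column 1 already has 1, which forces (3,1) = 3.
Column 2 already has 2; hence (3,2) = 1.
Column 3 now contains 1; hence (3,3) = 2.
The full grid is 2 3 1 / 1 2 3 / 3 1 2.

2 3 1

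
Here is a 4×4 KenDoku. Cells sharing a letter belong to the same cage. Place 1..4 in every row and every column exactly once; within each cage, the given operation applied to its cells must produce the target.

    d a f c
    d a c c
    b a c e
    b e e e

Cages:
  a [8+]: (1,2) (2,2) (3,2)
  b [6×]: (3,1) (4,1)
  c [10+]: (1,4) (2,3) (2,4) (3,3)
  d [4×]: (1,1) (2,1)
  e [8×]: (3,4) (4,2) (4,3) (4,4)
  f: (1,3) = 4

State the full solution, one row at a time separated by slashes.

Cage f is given, which forces (1,3) = 4.
Cage e has product 8; hence (3,4) = 1.
4 is placed in row 1, leaving (1,1) = 1.
Row 1 now contains 1, so (1,2) = 3.
Row 1 now contains 3, so (1,4) = 2.
The two cells of cage d must have product 4, leaving (2,1) = 4.
Row 2 already has 4, leaving (2,2) = 1.
Row 2 already has 4, leaving (2,4) = 3.
3 is placed in column 2, which forces (3,2) = 4.
Column 2 already has 4, which forces (4,2) = 2.
2 is placed in row 4, so (4,3) = 1.
2 is placed in column 4, leaving (4,4) = 4.
Row 2 already has 3, so (2,3) = 2.
Cage b's pair has product 6, leaving (3,1) = 2.
Cage c needs sum 10, leaving (3,3) = 3.
2 is placed in row 4, so (4,1) = 3.

1 3 4 2 / 4 1 2 3 / 2 4 3 1 / 3 2 1 4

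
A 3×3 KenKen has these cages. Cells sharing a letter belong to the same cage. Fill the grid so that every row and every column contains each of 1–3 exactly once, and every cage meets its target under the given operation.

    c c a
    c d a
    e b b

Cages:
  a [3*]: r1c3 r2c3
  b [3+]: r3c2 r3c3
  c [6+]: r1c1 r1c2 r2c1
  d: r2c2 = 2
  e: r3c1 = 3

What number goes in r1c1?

Cage d is a single given cell, which forces r2c2 = 2.
Cage e is a single given cell, so r3c1 = 3.
Column 2 already has 2, leaving r3c2 = 1.
1 is placed in row 3, so r3c3 = 2.
The 3 cells of cage c must have sum 6; hence r1c1 = 2.
1 is placed in column 2, so r1c2 = 3.
Row 1 now contains 3, so r1c3 = 1.
Column 1 now contains 3, which forces r2c1 = 1.
Column 3 already has 1; hence r2c3 = 3.
Filled in: 2 3 1 / 1 2 3 / 3 1 2.

2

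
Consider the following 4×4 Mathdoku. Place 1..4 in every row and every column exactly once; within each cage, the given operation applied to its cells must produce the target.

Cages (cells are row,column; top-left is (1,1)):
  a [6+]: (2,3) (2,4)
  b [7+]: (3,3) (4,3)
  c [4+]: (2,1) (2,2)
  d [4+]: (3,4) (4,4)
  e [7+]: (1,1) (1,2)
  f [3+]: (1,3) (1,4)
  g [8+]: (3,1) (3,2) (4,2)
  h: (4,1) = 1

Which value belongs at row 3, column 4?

H is a freebie, leaving (4,1) = 1.
Row 4 already has 1, leaving (4,4) = 3.
Column 1 now contains 1, which forces (2,1) = 3.
Cage c needs two cells with sum 4; hence (2,2) = 1.
Column 1 now contains 3, so (3,1) = 2.
1 is placed in column 2, which forces (3,2) = 4.
Cage b needs two cells with sum 7, so (3,3) = 3.
Column 4 already has 3, so (3,4) = 1.
Column 2 already has 4, leaving (4,2) = 2.
Row 4 now contains 3, leaving (4,3) = 4.
Column 1 now contains 3, which forces (1,1) = 4.
Column 2 already has 4, so (1,2) = 3.
Cage f needs two cells with sum 3, leaving (1,3) = 1.
Column 4 already has 1, so (1,4) = 2.
Column 3 already has 4, which forces (2,3) = 2.
The two cells of cage a must have sum 6, which forces (2,4) = 4.
The full grid is 4 3 1 2 / 3 1 2 4 / 2 4 3 1 / 1 2 4 3.

1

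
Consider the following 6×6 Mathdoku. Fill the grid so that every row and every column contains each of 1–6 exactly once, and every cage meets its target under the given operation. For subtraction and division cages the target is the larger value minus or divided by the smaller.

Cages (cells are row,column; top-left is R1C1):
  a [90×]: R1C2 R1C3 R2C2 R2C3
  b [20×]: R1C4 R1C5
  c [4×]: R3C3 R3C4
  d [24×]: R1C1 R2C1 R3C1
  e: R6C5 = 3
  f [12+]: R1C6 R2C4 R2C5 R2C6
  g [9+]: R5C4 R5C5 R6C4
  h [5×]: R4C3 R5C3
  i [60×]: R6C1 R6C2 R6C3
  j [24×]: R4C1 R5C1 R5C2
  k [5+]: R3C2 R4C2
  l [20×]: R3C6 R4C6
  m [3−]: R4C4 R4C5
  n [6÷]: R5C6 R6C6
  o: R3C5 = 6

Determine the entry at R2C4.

Cage o is given, which forces R3C5 = 6.
Cage e is a single given cell, leaving R6C5 = 3.
Row 3 needs a 5, and only R3C6 is open for it.
5 is placed in column 6, leaving R4C6 = 4.
Row 4 needs a 6, and only R4C1 is open for it.
The only place for 3 in row 4 is R4C2.
Cage k needs two cells with sum 5, so R3C2 = 2.
Row 3 needs a 3, and only R3C1 is open for it.
The only place for 1 in row 4 is R4C3.
Column 3 already has 1, which forces R3C3 = 4.
The two cells of cage c must have product 4; hence R3C4 = 1.
Column 3 already has 1, so R5C3 = 5.
In row 5, 3 can only go at R5C4, so R5C4 = 3.
The only place for 2 in row 5 is R5C5.
Cage m needs two cells with difference 3, which forces R4C4 = 2.
Column 5 already has 2, which forces R4C5 = 5.
Cage g has sum 9, leaving R6C4 = 4.
Column 4 already has 4, leaving R1C4 = 5.
Column 5 already has 5, which forces R1C5 = 4.
Column 4 already has 5; hence R2C4 = 6.
Column 5 now contains 4, which forces R2C5 = 1.
Row 1 already has 4; hence R1C1 = 2.
5 is placed in row 1; hence R1C2 = 1.
Cage a has product 90, leaving R1C3 = 6.
Row 1 now contains 2; hence R1C6 = 3.
Cage d has product 24; hence R2C1 = 4.
Row 2 now contains 1, which forces R2C2 = 5.
Row 2 now contains 6, leaving R2C3 = 3.
Column 6 already has 3, so R2C6 = 2.
Column 1 already has 4, so R5C1 = 1.
Column 2 already has 1; hence R5C2 = 4.
1 is placed in row 5, which forces R5C6 = 6.
Column 1 already has 2, which forces R6C1 = 5.
Column 2 already has 5, so R6C2 = 6.
6 is placed in column 3, leaving R6C3 = 2.
Column 6 already has 6; hence R6C6 = 1.
Completed grid: 2 1 6 5 4 3 / 4 5 3 6 1 2 / 3 2 4 1 6 5 / 6 3 1 2 5 4 / 1 4 5 3 2 6 / 5 6 2 4 3 1.

6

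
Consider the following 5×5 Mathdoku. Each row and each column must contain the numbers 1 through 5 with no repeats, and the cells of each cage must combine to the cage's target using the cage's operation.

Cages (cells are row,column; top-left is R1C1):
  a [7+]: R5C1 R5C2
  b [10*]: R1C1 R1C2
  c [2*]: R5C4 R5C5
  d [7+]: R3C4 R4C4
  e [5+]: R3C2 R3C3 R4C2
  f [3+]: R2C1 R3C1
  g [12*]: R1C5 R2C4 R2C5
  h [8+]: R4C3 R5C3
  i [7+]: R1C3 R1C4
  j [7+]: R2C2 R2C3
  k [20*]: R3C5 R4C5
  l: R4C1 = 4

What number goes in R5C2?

L is a freebie, leaving R4C1 = 4.
Row 4 now contains 4, so R4C5 = 5.
Column 5 already has 5, so R3C5 = 4.
Row 4 already has 5, so R4C3 = 3.
Row 4 already has 3, which forces R4C4 = 2.
Cage h's pair has sum 8, which forces R5C3 = 5.
Column 4 now contains 2, which forces R5C4 = 1.
Row 5 already has 1, which forces R5C5 = 2.
Cage g needs product 12, so R2C4 = 4.
Cage e has sum 5, which forces R3C2 = 3.
The 3 cells of cage e must have sum 5; hence R3C3 = 1.
Row 3 now contains 4; hence R3C4 = 5.
Row 4 already has 2; hence R4C2 = 1.
Row 5 now contains 2, so R5C1 = 3.
Row 5 now contains 2, leaving R5C2 = 4.
Cage i's pair has sum 7, so R1C3 = 4.
Column 4 already has 5, leaving R1C4 = 3.
Row 1 already has 3, so R1C5 = 1.
Cage f's pair has sum 3, so R2C1 = 1.
Column 2 already has 3, so R2C2 = 5.
4 is placed in row 2, so R2C3 = 2.
Column 5 already has 1, which forces R2C5 = 3.
Row 3 now contains 1, which forces R3C1 = 2.
Column 1 already has 2, so R1C1 = 5.
5 is placed in column 2, so R1C2 = 2.
Completed grid: 5 2 4 3 1 / 1 5 2 4 3 / 2 3 1 5 4 / 4 1 3 2 5 / 3 4 5 1 2.

4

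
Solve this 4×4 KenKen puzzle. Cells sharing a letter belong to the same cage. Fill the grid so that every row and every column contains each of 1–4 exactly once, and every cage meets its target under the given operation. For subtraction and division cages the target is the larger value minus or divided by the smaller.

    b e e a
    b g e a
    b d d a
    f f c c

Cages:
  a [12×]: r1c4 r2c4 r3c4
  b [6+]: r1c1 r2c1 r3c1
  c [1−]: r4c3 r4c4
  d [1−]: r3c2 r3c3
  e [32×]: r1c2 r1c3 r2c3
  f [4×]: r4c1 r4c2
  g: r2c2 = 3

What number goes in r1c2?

4

Cage e has product 32, which forces r1c2 = 4.
Cage e has product 32, leaving r1c3 = 2.
Cage g is a single given cell, so r2c2 = 3.
Cage e needs product 32, which forces r2c3 = 4.
Row 2 already has 4, which forces r2c4 = 1.
Column 2 already has 4, so r4c2 = 1.
Row 4 now contains 1; hence r4c3 = 3.
1 is placed in column 4, which forces r1c4 = 3.
Row 2 now contains 1, so r2c1 = 2.
Column 2 already has 1, which forces r3c2 = 2.
3 is placed in column 3, so r3c3 = 1.
The 3 cells of cage a must have product 12; hence r3c4 = 4.
Row 4 now contains 1, leaving r4c1 = 4.
Column 4 already has 4, so r4c4 = 2.
Row 1 already has 3, so r1c1 = 1.
Row 3 already has 1, leaving r3c1 = 3.
Completed grid: 1 4 2 3 / 2 3 4 1 / 3 2 1 4 / 4 1 3 2.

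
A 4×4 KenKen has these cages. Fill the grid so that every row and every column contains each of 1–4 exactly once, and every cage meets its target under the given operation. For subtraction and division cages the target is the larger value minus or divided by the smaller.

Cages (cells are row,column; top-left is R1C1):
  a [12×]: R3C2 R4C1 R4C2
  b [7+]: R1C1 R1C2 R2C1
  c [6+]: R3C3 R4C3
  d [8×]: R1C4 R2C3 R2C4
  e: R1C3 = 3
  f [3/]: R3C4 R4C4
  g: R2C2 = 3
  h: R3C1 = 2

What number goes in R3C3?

Cage e is given, so R1C3 = 3.
G is a freebie, so R2C2 = 3.
Cage h is a single given cell; hence R3C1 = 2.
Row 3 now contains 2, leaving R3C3 = 4.
Column 3 now contains 4, leaving R4C3 = 2.
Cage b has sum 7, leaving R1C2 = 2.
Row 1 now contains 2, which forces R1C4 = 4.
Column 3 already has 2, so R2C3 = 1.
4 is placed in column 4, leaving R2C4 = 2.
Row 3 now contains 4, so R3C2 = 1.
Row 3 already has 1, so R3C4 = 3.
Cage a needs product 12, leaving R4C1 = 3.
Cage a needs product 12, leaving R4C2 = 4.
3 is placed in column 4, leaving R4C4 = 1.
Row 1 already has 4, so R1C1 = 1.
Row 2 already has 1, which forces R2C1 = 4.
The full grid is 1 2 3 4 / 4 3 1 2 / 2 1 4 3 / 3 4 2 1.

4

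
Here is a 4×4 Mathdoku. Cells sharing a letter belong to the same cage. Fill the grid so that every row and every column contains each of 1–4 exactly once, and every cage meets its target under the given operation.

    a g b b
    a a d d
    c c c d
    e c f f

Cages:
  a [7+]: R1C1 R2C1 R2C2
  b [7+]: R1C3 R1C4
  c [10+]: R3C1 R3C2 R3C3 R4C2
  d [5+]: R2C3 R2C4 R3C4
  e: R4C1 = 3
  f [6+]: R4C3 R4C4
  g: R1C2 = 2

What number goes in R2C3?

G is a freebie; hence R1C2 = 2.
Cage e is given, so R4C1 = 3.
The 3 cells of cage a must have sum 7, leaving R2C1 = 2.
2 is placed in row 2, which forces R2C3 = 1.
Row 2 now contains 1, which forces R2C4 = 3.
Cage a has sum 7, which forces R1C1 = 1.
Cage b's pair has sum 7, which forces R1C3 = 3.
3 is placed in column 4, which forces R1C4 = 4.
Row 2 now contains 1, so R2C2 = 4.
Column 1 now contains 1, so R3C1 = 4.
The 4 cells of cage c must have sum 10; hence R3C2 = 3.
Cage c has sum 10, which forces R3C3 = 2.
Cage d has sum 5, so R3C4 = 1.
Column 2 already has 4; hence R4C2 = 1.
Column 3 now contains 2, leaving R4C3 = 4.
Column 4 already has 4, so R4C4 = 2.
The full grid is 1 2 3 4 / 2 4 1 3 / 4 3 2 1 / 3 1 4 2.

1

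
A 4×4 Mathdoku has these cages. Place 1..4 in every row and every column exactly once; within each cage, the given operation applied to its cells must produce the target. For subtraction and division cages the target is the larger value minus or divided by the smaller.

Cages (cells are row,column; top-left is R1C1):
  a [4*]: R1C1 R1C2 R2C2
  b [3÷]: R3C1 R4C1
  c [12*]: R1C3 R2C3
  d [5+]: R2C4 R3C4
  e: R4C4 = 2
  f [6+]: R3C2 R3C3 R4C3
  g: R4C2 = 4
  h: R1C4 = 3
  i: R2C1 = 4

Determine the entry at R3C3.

2

Cage h is a single given cell, which forces R1C4 = 3.
I is a freebie; hence R2C1 = 4.
4 is placed in row 2, leaving R2C3 = 3.
G is a freebie, leaving R4C2 = 4.
Cage e is a single given cell, leaving R4C4 = 2.
Cage a needs product 4, so R1C1 = 2.
4 is placed in column 2, so R1C2 = 1.
Row 1 already has 3, which forces R1C3 = 4.
Cage a needs product 4, so R2C2 = 2.
Column 4 already has 2, leaving R2C4 = 1.
Column 2 now contains 1, so R3C2 = 3.
Column 3 now contains 4; hence R3C3 = 2.
Cage d needs two cells with sum 5, leaving R3C4 = 4.
2 is placed in row 4; hence R4C3 = 1.
3 is placed in row 3, which forces R3C1 = 1.
Row 4 now contains 1; hence R4C1 = 3.
Filled in: 2 1 4 3 / 4 2 3 1 / 1 3 2 4 / 3 4 1 2.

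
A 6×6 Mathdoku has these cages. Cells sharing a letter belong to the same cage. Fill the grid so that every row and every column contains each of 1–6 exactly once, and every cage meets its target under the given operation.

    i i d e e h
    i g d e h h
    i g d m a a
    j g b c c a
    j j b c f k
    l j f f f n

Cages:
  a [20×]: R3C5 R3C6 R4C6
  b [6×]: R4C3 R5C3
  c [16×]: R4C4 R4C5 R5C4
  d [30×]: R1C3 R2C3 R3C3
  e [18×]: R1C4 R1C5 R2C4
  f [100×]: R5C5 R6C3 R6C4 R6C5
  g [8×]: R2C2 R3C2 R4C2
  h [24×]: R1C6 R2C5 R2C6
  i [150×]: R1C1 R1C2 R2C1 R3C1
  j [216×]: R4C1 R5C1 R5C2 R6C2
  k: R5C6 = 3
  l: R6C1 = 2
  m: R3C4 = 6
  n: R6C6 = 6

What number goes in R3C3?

3

The 4 cells of cage i must have product 150; hence R1C2 = 5.
Cage m is given, so R3C4 = 6.
The 4 cells of cage f must have product 100, leaving R5C5 = 5.
K is a freebie, so R5C6 = 3.
Cage l is a single given cell; hence R6C1 = 2.
Cage n is a single given cell; hence R6C6 = 6.
The 4 cells of cage j must have product 216, which forces R4C1 = 3.
Cage j needs product 216, which forces R6C2 = 3.
The only place for 4 in row 1 is R1C6.
In row 2, 4 can only go at R2C2, so R2C2 = 4.
The 4 cells of cage j must have product 216, so R5C1 = 4.
Column 2 now contains 4, which forces R5C2 = 6.
6 is placed in row 5, leaving R5C3 = 1.
Row 5 already has 4, so R5C4 = 2.
The 3 cells of cage e must have product 18, leaving R1C5 = 6.
Column 5 already has 6, leaving R2C5 = 3.
1 is placed in column 3, so R4C3 = 6.
Cage c needs product 16, which forces R4C4 = 4.
Cage c needs product 16, which forces R4C5 = 2.
Row 1 now contains 6; hence R1C1 = 1.
The 3 cells of cage e must have product 18; hence R1C4 = 3.
The 4 cells of cage i must have product 150; hence R2C1 = 6.
3 is placed in row 2, leaving R2C4 = 1.
Cage h needs product 24; hence R2C6 = 2.
The 4 cells of cage i must have product 150; hence R3C1 = 5.
The 3 cells of cage g must have product 8, leaving R3C2 = 2.
Row 3 now contains 2, leaving R3C3 = 3.
Column 5 now contains 2, which forces R3C5 = 4.
Row 3 already has 5, so R3C6 = 1.
Row 4 already has 2, so R4C2 = 1.
Column 6 now contains 1, leaving R4C6 = 5.
1 is placed in column 4, which forces R6C4 = 5.
Column 5 already has 4, which forces R6C5 = 1.
Row 1 now contains 3; hence R1C3 = 2.
Row 2 already has 2, so R2C3 = 5.
Row 6 already has 5, which forces R6C3 = 4.
Filled in: 1 5 2 3 6 4 / 6 4 5 1 3 2 / 5 2 3 6 4 1 / 3 1 6 4 2 5 / 4 6 1 2 5 3 / 2 3 4 5 1 6.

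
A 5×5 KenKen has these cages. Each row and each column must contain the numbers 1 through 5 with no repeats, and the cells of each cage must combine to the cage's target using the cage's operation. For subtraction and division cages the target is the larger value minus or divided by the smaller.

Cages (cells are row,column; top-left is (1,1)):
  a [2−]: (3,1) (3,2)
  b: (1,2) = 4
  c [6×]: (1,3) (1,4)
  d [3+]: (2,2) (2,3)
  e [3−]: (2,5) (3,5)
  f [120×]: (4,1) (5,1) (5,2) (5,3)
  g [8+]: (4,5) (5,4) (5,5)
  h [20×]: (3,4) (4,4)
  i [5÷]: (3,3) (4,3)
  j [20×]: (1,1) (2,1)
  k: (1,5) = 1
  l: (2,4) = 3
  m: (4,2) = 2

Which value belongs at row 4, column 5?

4

B is a freebie, leaving (1,2) = 4.
Cage k is given; hence (1,5) = 1.
L is a freebie, so (2,4) = 3.
Cage m is a single given cell; hence (4,2) = 2.
4 is placed in row 1, which forces (1,1) = 5.
Cage c's pair has product 6, so (1,3) = 3.
Column 4 now contains 3, which forces (1,4) = 2.
Cage j needs two cells with product 20, so (2,1) = 4.
2 is placed in column 2, leaving (2,2) = 1.
The two cells of cage d must have sum 3, so (2,3) = 2.
Row 2 already has 2, leaving (2,5) = 5.
Column 5 now contains 5, which forces (3,5) = 2.
Column 1 now contains 4, leaving (4,1) = 3.
Row 4 already has 3, which forces (4,5) = 4.
Column 1 already has 3, leaving (5,1) = 2.
Cage g needs sum 8, so (5,4) = 1.
Column 5 already has 4; hence (5,5) = 3.
Column 1 already has 3, leaving (3,1) = 1.
The two cells of cage a must have difference 2, leaving (3,2) = 3.
1 is placed in row 3, which forces (3,3) = 5.
The two cells of cage h must have product 20, leaving (3,4) = 4.
Column 3 now contains 5, leaving (4,3) = 1.
Row 4 now contains 4, which forces (4,4) = 5.
Row 5 already has 3, which forces (5,2) = 5.
Cage f needs product 120; hence (5,3) = 4.
Completed grid: 5 4 3 2 1 / 4 1 2 3 5 / 1 3 5 4 2 / 3 2 1 5 4 / 2 5 4 1 3.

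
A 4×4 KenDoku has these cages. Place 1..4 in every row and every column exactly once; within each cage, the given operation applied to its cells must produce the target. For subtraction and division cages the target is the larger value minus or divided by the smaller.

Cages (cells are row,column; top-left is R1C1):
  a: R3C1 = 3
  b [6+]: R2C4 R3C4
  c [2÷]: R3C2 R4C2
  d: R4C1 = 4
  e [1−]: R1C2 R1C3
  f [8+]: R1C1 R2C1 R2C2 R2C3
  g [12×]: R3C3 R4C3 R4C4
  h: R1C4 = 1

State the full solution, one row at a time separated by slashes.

Cage h is a single given cell, leaving R1C4 = 1.
Cage a is a single given cell, so R3C1 = 3.
Cage d is given, so R4C1 = 4.
Row 1 already has 1, so R1C1 = 2.
The 4 cells of cage f must have sum 8, which forces R2C1 = 1.
Row 2 needs a 4, and only R2C4 is open for it.
Column 4 already has 4, leaving R3C4 = 2.
Column 4 already has 2, leaving R4C4 = 3.
Row 3 now contains 2; hence R3C3 = 4.
The two cells of cage c must have quotient 2, leaving R4C2 = 2.
Row 4 already has 3; hence R4C3 = 1.
Cage e's pair has difference 1, leaving R1C2 = 4.
Column 3 already has 4, leaving R1C3 = 3.
2 is placed in column 2, leaving R2C2 = 3.
Cage f needs sum 8, so R2C3 = 2.
Row 3 now contains 4, leaving R3C2 = 1.

2 4 3 1 / 1 3 2 4 / 3 1 4 2 / 4 2 1 3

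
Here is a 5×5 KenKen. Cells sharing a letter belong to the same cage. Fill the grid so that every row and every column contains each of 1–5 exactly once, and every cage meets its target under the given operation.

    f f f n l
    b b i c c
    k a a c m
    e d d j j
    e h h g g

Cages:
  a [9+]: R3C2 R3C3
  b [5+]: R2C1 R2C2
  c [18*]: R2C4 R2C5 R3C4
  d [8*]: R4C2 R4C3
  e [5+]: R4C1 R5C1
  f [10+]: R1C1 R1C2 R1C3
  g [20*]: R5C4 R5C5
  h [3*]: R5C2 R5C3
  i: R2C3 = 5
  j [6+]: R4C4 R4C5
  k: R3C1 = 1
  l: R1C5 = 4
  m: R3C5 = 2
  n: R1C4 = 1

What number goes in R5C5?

5

Cage n is a single given cell, leaving R1C4 = 1.
Cage l is given, leaving R1C5 = 4.
Cage i is a single given cell, which forces R2C3 = 5.
Cage c needs product 18, leaving R2C4 = 2.
The 3 cells of cage c must have product 18, which forces R2C5 = 3.
K is a freebie, which forces R3C1 = 1.
Column 3 already has 5, which forces R3C3 = 4.
Cage c has product 18, so R3C4 = 3.
Cage m is a single given cell, so R3C5 = 2.
Column 3 now contains 4, leaving R4C3 = 2.
4 is placed in column 5, which forces R5C5 = 5.
Column 3 now contains 2; hence R1C3 = 3.
Column 1 already has 1, which forces R2C1 = 4.
The two cells of cage b must have sum 5, which forces R2C2 = 1.
4 is placed in row 3; hence R3C2 = 5.
The two cells of cage e must have sum 5; hence R4C1 = 3.
Row 4 already has 2, so R4C2 = 4.
Cage j's pair has sum 6, leaving R4C4 = 5.
Column 5 already has 5; hence R4C5 = 1.
The two cells of cage e must have sum 5; hence R5C1 = 2.
1 is placed in column 2, leaving R5C2 = 3.
3 is placed in column 3, leaving R5C3 = 1.
5 is placed in row 5, which forces R5C4 = 4.
Column 1 now contains 2, so R1C1 = 5.
Column 2 now contains 5, which forces R1C2 = 2.
The full grid is 5 2 3 1 4 / 4 1 5 2 3 / 1 5 4 3 2 / 3 4 2 5 1 / 2 3 1 4 5.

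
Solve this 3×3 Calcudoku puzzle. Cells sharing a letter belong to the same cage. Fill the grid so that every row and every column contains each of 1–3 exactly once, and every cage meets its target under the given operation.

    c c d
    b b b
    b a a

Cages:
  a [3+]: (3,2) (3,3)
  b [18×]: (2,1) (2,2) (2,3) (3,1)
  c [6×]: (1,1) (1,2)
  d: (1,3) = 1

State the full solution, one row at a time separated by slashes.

2 3 1 / 1 2 3 / 3 1 2

Cage d is a single given cell, which forces (1,3) = 1.
Cage b has product 18, so (3,1) = 3.
Column 3 already has 1, leaving (3,3) = 2.
3 is placed in column 1, leaving (1,1) = 2.
The two cells of cage c must have product 6, which forces (1,2) = 3.
Column 1 already has 2; hence (2,1) = 1.
1 is placed in row 2, which forces (2,2) = 2.
Column 3 already has 2, leaving (2,3) = 3.
Row 3 now contains 2; hence (3,2) = 1.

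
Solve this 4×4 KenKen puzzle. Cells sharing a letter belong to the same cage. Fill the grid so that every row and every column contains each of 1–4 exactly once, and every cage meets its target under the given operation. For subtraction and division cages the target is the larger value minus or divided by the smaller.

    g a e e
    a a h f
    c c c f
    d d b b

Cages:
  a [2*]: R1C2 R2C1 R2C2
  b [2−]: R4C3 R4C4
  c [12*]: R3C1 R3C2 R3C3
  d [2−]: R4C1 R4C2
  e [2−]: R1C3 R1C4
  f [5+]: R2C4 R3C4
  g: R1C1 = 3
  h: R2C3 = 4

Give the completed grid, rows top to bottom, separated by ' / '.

3 1 2 4 / 1 2 4 3 / 4 3 1 2 / 2 4 3 1

G is a freebie; hence R1C1 = 3.
The 3 cells of cage a must have product 2, leaving R1C2 = 1.
Cage a has product 2, so R2C1 = 1.
The 3 cells of cage a must have product 2, leaving R2C2 = 2.
H is a freebie, which forces R2C3 = 4.
4 is placed in row 2, so R2C4 = 3.
Column 1 now contains 1, leaving R3C1 = 4.
Row 3 now contains 4, which forces R3C2 = 3.
Row 3 already has 3; hence R3C3 = 1.
Row 3 already has 1, so R3C4 = 2.
4 is placed in column 1, which forces R4C1 = 2.
Column 2 already has 3, so R4C2 = 4.
Row 4 now contains 2; hence R4C3 = 3.
4 is placed in row 4; hence R4C4 = 1.
Column 3 already has 4, leaving R1C3 = 2.
2 is placed in column 4, so R1C4 = 4.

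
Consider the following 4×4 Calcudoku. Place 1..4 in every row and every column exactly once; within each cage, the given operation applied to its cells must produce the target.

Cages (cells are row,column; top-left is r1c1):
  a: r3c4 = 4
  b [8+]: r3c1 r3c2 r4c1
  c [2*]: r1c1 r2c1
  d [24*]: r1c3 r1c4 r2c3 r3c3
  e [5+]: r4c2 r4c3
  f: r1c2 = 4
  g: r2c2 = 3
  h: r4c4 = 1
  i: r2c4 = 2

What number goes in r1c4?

3

F is a freebie; hence r1c2 = 4.
Cage g is a single given cell, leaving r2c2 = 3.
Cage i is a single given cell, which forces r2c4 = 2.
A is a freebie, leaving r3c4 = 4.
H is a freebie; hence r4c4 = 1.
Cage c's pair has product 2, leaving r1c1 = 2.
Row 1 already has 2, which forces r1c3 = 1.
Column 4 already has 1; hence r1c4 = 3.
Row 2 already has 2, so r2c1 = 1.
Cage d needs product 24, leaving r2c3 = 4.
Cage b has sum 8, leaving r3c1 = 3.
Cage b needs sum 8, leaving r3c2 = 1.
Column 3 already has 1, leaving r3c3 = 2.
Cage b needs sum 8, leaving r4c1 = 4.
Row 4 now contains 1, which forces r4c2 = 2.
Cage e needs two cells with sum 5, which forces r4c3 = 3.
Filled in: 2 4 1 3 / 1 3 4 2 / 3 1 2 4 / 4 2 3 1.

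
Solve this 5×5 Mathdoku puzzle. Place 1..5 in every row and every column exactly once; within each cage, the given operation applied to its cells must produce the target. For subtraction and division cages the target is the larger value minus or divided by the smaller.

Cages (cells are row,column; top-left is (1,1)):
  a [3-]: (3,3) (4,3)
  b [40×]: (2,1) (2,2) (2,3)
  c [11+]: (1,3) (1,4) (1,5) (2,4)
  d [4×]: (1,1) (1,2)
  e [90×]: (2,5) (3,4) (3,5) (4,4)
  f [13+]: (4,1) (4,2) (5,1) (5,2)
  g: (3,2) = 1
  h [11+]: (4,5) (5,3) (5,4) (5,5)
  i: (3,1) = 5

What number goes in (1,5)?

5

Cage i is given; hence (3,1) = 5.
Cage g is given; hence (3,2) = 1.
The two cells of cage d must have product 4, leaving (1,1) = 1.
1 is placed in column 2, leaving (1,2) = 4.
Cage c has sum 11, so (2,4) = 1.
In row 2, 3 can only go at (2,5), so (2,5) = 3.
Cage e has product 90, which forces (3,4) = 3.
Column 5 now contains 3; hence (3,5) = 2.
Cage e has product 90; hence (4,4) = 5.
The 4 cells of cage c must have sum 11, leaving (1,3) = 3.
5 is placed in column 4, so (1,4) = 2.
Column 5 already has 2, leaving (1,5) = 5.
Row 3 now contains 2; hence (3,3) = 4.
5 is placed in row 4, so (4,3) = 1.
Row 4 already has 1, so (4,5) = 4.
The 4 cells of cage f must have sum 13, leaving (5,2) = 5.
Column 3 now contains 1; hence (5,3) = 2.
2 is placed in column 4; hence (5,4) = 4.
Column 5 already has 5; hence (5,5) = 1.
The 3 cells of cage b must have product 40, so (2,1) = 4.
5 is placed in column 2, so (2,2) = 2.
Column 3 now contains 2, leaving (2,3) = 5.
Row 4 already has 4, which forces (4,1) = 2.
Cage f needs sum 13, so (4,2) = 3.
Row 5 now contains 2, leaving (5,1) = 3.
Completed grid: 1 4 3 2 5 / 4 2 5 1 3 / 5 1 4 3 2 / 2 3 1 5 4 / 3 5 2 4 1.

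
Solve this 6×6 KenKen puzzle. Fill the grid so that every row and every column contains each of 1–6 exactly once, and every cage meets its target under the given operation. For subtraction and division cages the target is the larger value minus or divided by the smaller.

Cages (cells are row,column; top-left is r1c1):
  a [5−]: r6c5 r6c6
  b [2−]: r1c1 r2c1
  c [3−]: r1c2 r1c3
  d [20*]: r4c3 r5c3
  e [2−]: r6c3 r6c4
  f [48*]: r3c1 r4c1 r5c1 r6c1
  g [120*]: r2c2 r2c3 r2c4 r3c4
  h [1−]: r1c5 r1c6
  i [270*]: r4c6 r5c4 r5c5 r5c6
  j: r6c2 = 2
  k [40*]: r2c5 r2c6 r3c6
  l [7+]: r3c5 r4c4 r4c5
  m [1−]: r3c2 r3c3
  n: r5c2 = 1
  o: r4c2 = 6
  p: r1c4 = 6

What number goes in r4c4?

Cage p is a single given cell, leaving r1c4 = 6.
Cage o is given, leaving r4c2 = 6.
Cage i needs product 270, so r4c6 = 3.
Cage n is a single given cell, which forces r5c2 = 1.
Cage j is a single given cell, so r6c2 = 2.
The only place for 2 in row 5 is r5c1.
Row 5 needs a 4, and only r5c3 is open for it.
Column 3 now contains 4, leaving r4c3 = 5.
Row 6 needs a 5, and only r6c4 is open for it.
The 4 cells of cage g must have product 120, which forces r2c2 = 5.
Column 4 now contains 5, which forces r5c4 = 3.
Cage e needs two cells with difference 2, leaving r6c3 = 3.
5 is placed in column 2, which forces r1c2 = 4.
The two cells of cage c must have difference 3, leaving r1c3 = 1.
Cage g needs product 120, leaving r2c3 = 6.
Cage m's pair has difference 1, leaving r3c2 = 3.
Cage m's pair has difference 1, which forces r3c3 = 2.
Cage k needs product 40; hence r3c6 = 5.
Column 6 now contains 5, leaving r5c6 = 6.
6 is placed in column 6, leaving r6c6 = 1.
The two cells of cage h must have difference 1, which forces r1c5 = 3.
Column 6 now contains 5; hence r1c6 = 2.
Column 6 now contains 2; hence r2c6 = 4.
6 is placed in row 5, leaving r5c5 = 5.
1 is placed in row 6, which forces r6c5 = 6.
3 is placed in row 1, so r1c1 = 5.
Cage b needs two cells with difference 2; hence r2c1 = 3.
Row 2 already has 4, which forces r2c4 = 1.
Row 2 already has 4, which forces r2c5 = 2.
Cage f has product 48, which forces r3c1 = 6.
Cage g needs product 120, so r3c4 = 4.
Row 3 already has 4, leaving r3c5 = 1.
The 4 cells of cage f must have product 48; hence r4c1 = 1.
Column 4 already has 4; hence r4c4 = 2.
1 is placed in column 5; hence r4c5 = 4.
Row 6 now contains 6; hence r6c1 = 4.
Filled in: 5 4 1 6 3 2 / 3 5 6 1 2 4 / 6 3 2 4 1 5 / 1 6 5 2 4 3 / 2 1 4 3 5 6 / 4 2 3 5 6 1.

2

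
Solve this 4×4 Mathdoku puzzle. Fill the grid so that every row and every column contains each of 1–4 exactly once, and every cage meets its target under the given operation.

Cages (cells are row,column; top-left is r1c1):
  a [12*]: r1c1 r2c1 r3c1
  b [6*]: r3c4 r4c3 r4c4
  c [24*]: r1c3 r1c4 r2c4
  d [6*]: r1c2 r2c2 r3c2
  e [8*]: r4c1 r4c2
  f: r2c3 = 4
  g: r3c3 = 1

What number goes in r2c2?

Cage f is given, so r2c3 = 4.
Cage g is a single given cell, so r3c3 = 1.
The 3 cells of cage c must have product 24, which forces r1c4 = 4.
Cage b needs product 6; hence r4c4 = 1.
The 3 cells of cage a must have product 12; hence r3c1 = 4.
Column 1 now contains 4, which forces r4c1 = 2.
Row 4 now contains 2; hence r4c2 = 4.
Row 4 now contains 2, so r4c3 = 3.
Column 3 now contains 3, so r1c3 = 2.
The 3 cells of cage c must have product 24; hence r2c4 = 3.
Cage b has product 6, leaving r3c4 = 2.
The 3 cells of cage a must have product 12, so r1c1 = 3.
Cage d has product 6, which forces r1c2 = 1.
Row 2 now contains 3, which forces r2c1 = 1.
Cage d has product 6; hence r2c2 = 2.
Row 3 now contains 2, so r3c2 = 3.
Completed grid: 3 1 2 4 / 1 2 4 3 / 4 3 1 2 / 2 4 3 1.

2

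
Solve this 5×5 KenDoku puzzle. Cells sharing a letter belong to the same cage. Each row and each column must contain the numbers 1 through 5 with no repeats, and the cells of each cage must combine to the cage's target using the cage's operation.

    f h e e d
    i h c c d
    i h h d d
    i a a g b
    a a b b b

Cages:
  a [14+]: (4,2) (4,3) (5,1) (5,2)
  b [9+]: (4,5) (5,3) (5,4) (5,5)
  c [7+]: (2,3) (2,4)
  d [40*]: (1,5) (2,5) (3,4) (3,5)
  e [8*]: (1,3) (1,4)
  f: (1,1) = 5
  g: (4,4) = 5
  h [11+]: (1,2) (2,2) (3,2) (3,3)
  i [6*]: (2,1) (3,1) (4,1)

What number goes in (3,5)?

F is a freebie, which forces (1,1) = 5.
G is a freebie, which forces (4,4) = 5.
The only place for 3 in row 1 is (1,2).
Cage a needs sum 14, so (5,2) = 5.
In row 1, 1 can only go at (1,5), so (1,5) = 1.
In column 1, 4 can only go at (5,1), so (5,1) = 4.
Cage b needs sum 9, so (4,5) = 3.
Row 5 already has 4, leaving (5,5) = 2.
Cage d has product 40, leaving (3,4) = 2.
The two cells of cage e must have product 8, leaving (1,3) = 2.
Column 4 now contains 2, leaving (1,4) = 4.
Column 4 already has 4; hence (2,4) = 3.
Column 4 already has 3, which forces (5,4) = 1.
Row 2 now contains 3, which forces (2,3) = 4.
4 is placed in row 2, leaving (2,5) = 5.
The 3 cells of cage i must have product 6; hence (3,1) = 3.
Row 3 already has 3; hence (3,3) = 5.
5 is placed in column 5; hence (3,5) = 4.
4 is placed in column 3, which forces (4,3) = 1.
1 is placed in row 5, so (5,3) = 3.
The 3 cells of cage i must have product 6; hence (2,1) = 1.
Cage h has sum 11, leaving (2,2) = 2.
Row 3 now contains 4, which forces (3,2) = 1.
Row 4 now contains 1, so (4,1) = 2.
Row 4 now contains 1, leaving (4,2) = 4.
Completed grid: 5 3 2 4 1 / 1 2 4 3 5 / 3 1 5 2 4 / 2 4 1 5 3 / 4 5 3 1 2.

4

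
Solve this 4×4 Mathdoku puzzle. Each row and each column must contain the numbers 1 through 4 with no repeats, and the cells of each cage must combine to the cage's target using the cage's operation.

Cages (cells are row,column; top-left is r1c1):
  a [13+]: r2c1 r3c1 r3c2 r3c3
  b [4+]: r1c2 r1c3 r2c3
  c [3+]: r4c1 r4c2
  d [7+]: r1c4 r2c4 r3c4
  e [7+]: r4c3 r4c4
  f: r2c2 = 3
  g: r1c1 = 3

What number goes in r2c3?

1

Cage g is given, so r1c1 = 3.
The 3 cells of cage b must have sum 4, leaving r1c2 = 1.
Cage b needs sum 4; hence r1c3 = 2.
Row 1 now contains 2, so r1c4 = 4.
The 4 cells of cage a must have sum 13; hence r2c1 = 4.
Cage f is given, leaving r2c2 = 3.
The 3 cells of cage b must have sum 4; hence r2c3 = 1.
Row 2 already has 1, which forces r2c4 = 2.
3 is placed in column 1; hence r3c1 = 2.
Row 3 already has 2, leaving r3c2 = 4.
4 is placed in row 3, which forces r3c3 = 3.
Column 4 now contains 2, leaving r3c4 = 1.
Column 1 now contains 2; hence r4c1 = 1.
1 is placed in column 2, so r4c2 = 2.
3 is placed in column 3, which forces r4c3 = 4.
Column 4 already has 4, leaving r4c4 = 3.
Filled in: 3 1 2 4 / 4 3 1 2 / 2 4 3 1 / 1 2 4 3.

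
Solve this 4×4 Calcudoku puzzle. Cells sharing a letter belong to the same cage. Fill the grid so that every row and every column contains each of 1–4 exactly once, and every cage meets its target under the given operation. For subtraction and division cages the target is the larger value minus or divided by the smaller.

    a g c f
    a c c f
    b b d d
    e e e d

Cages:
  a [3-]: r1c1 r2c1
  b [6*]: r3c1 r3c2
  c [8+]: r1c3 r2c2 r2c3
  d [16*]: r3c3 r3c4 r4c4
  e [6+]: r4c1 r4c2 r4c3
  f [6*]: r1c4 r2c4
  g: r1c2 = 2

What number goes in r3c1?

Cage g is a single given cell, so r1c2 = 2.
Row 1 already has 2, so r1c4 = 3.
Column 4 already has 3, which forces r2c4 = 2.
Column 2 now contains 2, leaving r3c2 = 3.
Column 2 now contains 3, leaving r4c2 = 1.
2 is placed in column 4, leaving r4c4 = 4.
The 3 cells of cage c must have sum 8; hence r1c3 = 1.
Column 2 already has 1, so r2c2 = 4.
The 3 cells of cage c must have sum 8, leaving r2c3 = 3.
Row 3 already has 3, so r3c1 = 2.
Cage d needs product 16, leaving r3c3 = 4.
Column 4 now contains 4; hence r3c4 = 1.
Column 1 already has 2, which forces r4c1 = 3.
Column 3 now contains 3; hence r4c3 = 2.
Row 1 now contains 1; hence r1c1 = 4.
4 is placed in row 2, leaving r2c1 = 1.
Completed grid: 4 2 1 3 / 1 4 3 2 / 2 3 4 1 / 3 1 2 4.

2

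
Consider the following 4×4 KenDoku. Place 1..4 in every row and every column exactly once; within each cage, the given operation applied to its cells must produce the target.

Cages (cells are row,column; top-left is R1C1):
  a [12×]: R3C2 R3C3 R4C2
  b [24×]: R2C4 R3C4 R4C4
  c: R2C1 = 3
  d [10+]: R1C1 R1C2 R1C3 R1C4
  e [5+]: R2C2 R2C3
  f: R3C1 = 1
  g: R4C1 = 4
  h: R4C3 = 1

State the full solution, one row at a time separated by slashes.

Cage c is given, leaving R2C1 = 3.
Cage f is given; hence R3C1 = 1.
Cage g is given, so R4C1 = 4.
Cage h is a single given cell, which forces R4C3 = 1.
Column 1 now contains 4, which forces R1C1 = 2.
The two cells of cage e must have sum 5, which forces R2C2 = 1.
Cage e needs two cells with sum 5; hence R2C3 = 4.
Row 2 already has 4; hence R2C4 = 2.
The 3 cells of cage a must have product 12, which forces R3C2 = 3.
Cage a needs product 12, which forces R3C3 = 2.
Row 3 already has 3; hence R3C4 = 4.
Cage a has product 12, which forces R4C2 = 2.
Column 4 already has 2; hence R4C4 = 3.
Column 2 now contains 3; hence R1C2 = 4.
Column 3 now contains 4, so R1C3 = 3.
Column 4 now contains 3, which forces R1C4 = 1.

2 4 3 1 / 3 1 4 2 / 1 3 2 4 / 4 2 1 3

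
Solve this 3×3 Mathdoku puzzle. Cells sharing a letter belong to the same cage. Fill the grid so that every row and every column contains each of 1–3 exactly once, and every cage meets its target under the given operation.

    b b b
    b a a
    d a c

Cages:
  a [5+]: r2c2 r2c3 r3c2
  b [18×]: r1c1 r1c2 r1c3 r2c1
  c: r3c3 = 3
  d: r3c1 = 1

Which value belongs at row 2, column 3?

2

The 4 cells of cage b must have product 18, which forces r2c1 = 3.
Row 2 already has 3, which forces r2c2 = 1.
1 is placed in row 2, which forces r2c3 = 2.
D is a freebie, which forces r3c1 = 1.
Column 2 already has 1, which forces r3c2 = 2.
Cage c is given, leaving r3c3 = 3.
1 is placed in column 1, leaving r1c1 = 2.
Column 2 now contains 2, which forces r1c2 = 3.
3 is placed in column 3, which forces r1c3 = 1.
Completed grid: 2 3 1 / 3 1 2 / 1 2 3.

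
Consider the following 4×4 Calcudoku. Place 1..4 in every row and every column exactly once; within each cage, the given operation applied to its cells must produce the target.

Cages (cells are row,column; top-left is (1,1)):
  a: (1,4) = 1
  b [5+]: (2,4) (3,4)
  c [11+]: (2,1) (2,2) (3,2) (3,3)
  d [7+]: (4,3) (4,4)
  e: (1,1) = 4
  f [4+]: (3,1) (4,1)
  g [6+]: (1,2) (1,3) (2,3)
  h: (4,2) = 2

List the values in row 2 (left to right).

2 4 1 3

Cage e is a single given cell, so (1,1) = 4.
A is a freebie, leaving (1,4) = 1.
Cage h is given, so (4,2) = 2.
2 is placed in column 2, which forces (1,2) = 3.
Cage g needs sum 6; hence (1,3) = 2.
The 3 cells of cage g must have sum 6, which forces (2,3) = 1.
Row 2 already has 1, leaving (2,2) = 4.
The 4 cells of cage c must have sum 11, so (3,2) = 1.
1 is placed in row 3, so (3,1) = 3.
Row 3 already has 3, so (3,3) = 4.
Row 3 already has 3; hence (3,4) = 2.
Cage f needs two cells with sum 4, which forces (4,1) = 1.
Column 3 already has 4, leaving (4,3) = 3.
3 is placed in row 4, which forces (4,4) = 4.
Column 1 now contains 3, which forces (2,1) = 2.
Column 4 already has 2, leaving (2,4) = 3.
Filled in: 4 3 2 1 / 2 4 1 3 / 3 1 4 2 / 1 2 3 4.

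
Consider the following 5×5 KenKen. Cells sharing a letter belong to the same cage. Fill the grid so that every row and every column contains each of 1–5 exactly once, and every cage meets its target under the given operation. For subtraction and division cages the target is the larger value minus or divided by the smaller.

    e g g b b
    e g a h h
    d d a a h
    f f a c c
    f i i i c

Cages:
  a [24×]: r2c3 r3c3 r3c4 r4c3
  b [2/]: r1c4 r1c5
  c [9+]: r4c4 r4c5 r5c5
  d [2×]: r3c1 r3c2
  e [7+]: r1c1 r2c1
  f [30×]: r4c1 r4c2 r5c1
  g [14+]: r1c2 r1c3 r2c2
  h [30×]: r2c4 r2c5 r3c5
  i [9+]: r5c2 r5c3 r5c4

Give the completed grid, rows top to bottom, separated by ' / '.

The 3 cells of cage g must have sum 14; hence r1c2 = 4.
The 3 cells of cage g must have sum 14, which forces r1c3 = 5.
Cage g has sum 14, which forces r2c2 = 5.
Cage e's pair has sum 7; hence r1c1 = 3.
The two cells of cage e must have sum 7, so r2c1 = 4.
Cage h needs product 30, so r3c5 = 5.
Cage f has product 30, leaving r4c2 = 3.
The only place for 1 in row 2 is r2c3.
In row 4, 1 can only go at r4c5, so r4c5 = 1.
The two cells of cage b must have quotient 2, which forces r1c4 = 1.
1 is placed in column 5, so r1c5 = 2.
Column 5 already has 2; hence r2c5 = 3.
3 is placed in column 5, which forces r5c5 = 4.
Row 2 already has 3; hence r2c4 = 2.
The 3 cells of cage c must have sum 9; hence r4c4 = 4.
Cage i has sum 9, which forces r5c2 = 1.
4 is placed in row 5; hence r5c3 = 3.
The 3 cells of cage i must have sum 9; hence r5c4 = 5.
The two cells of cage d must have product 2, which forces r3c1 = 1.
Column 2 already has 1; hence r3c2 = 2.
Cage a needs product 24, leaving r3c3 = 4.
4 is placed in column 4, leaving r3c4 = 3.
Cage f has product 30; hence r4c1 = 5.
4 is placed in row 4; hence r4c3 = 2.
5 is placed in row 5, leaving r5c1 = 2.

3 4 5 1 2 / 4 5 1 2 3 / 1 2 4 3 5 / 5 3 2 4 1 / 2 1 3 5 4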